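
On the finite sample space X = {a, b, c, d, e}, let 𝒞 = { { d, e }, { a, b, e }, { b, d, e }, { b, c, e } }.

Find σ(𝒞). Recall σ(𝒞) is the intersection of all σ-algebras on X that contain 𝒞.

Start: 𝒞 ∪ {∅, X} = { {  }, { d, e }, { a, b, e }, { b, c, e }, { b, d, e }, X }.
Step 1. New:
  { a, c }  = complement { b, d, e }
  { a, d }  = complement { b, c, e }
  { c, d }  = complement { a, b, e }
  { a, b, c }  = complement { d, e }
  { a, b, c, e }  = { a, b, e } ∪ { b, c, e }
  { a, b, d, e }  = { d, e } ∪ { a, b, e }
  { b, c, d, e }  = { d, e } ∪ { b, c, e }
Step 2: 8 new —
  { a }  = complement { b, c, d, e }
  { c }  = complement { a, b, d, e }
  { d }  = complement { a, b, c, e }
  { a, c, d }  = { c, d } ∪ { a, d }
  { a, d, e }  = { d, e } ∪ { a, d }
  { c, d, e }  = { c, d } ∪ { d, e }
  { a, b, c, d }  = { c, d } ∪ { a, b, c }
  { a, c, d, e }  = { d, e } ∪ { a, c }
Step 3 adds 5:
  { b }  = complement { a, c, d, e }
  { e }  = complement { a, b, c, d }
  { a, b }  = complement { c, d, e }
  { b, c }  = complement { a, d, e }
  { b, e }  = complement { a, c, d }
Step 4: 6 new —
  { a, e }  = { e } ∪ { a }
  { b, d }  = { b } ∪ { d }
  { c, e }  = { e } ∪ { c }
  { a, b, d }  = { a, b } ∪ { a, d }
  { a, c, e }  = { e } ∪ { a, c }
  { b, c, d }  = { c, d } ∪ { b }
After Step 5 the family is unchanged; done.

σ(𝒞) = { {  }, { a }, { b }, { c }, { d }, { e }, { a, b }, { a, c }, { a, d }, { a, e }, { b, c }, { b, d }, { b, e }, { c, d }, { c, e }, { d, e }, { a, b, c }, { a, b, d }, { a, b, e }, { a, c, d }, { a, c, e }, { a, d, e }, { b, c, d }, { b, c, e }, { b, d, e }, { c, d, e }, { a, b, c, d }, { a, b, c, e }, { a, b, d, e }, { a, c, d, e }, { b, c, d, e }, X }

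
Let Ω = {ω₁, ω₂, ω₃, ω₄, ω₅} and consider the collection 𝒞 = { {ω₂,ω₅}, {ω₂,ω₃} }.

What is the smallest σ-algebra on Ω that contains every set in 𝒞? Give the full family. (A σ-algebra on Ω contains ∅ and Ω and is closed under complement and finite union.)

Take S₀ = 𝒞 ∪ {∅, Ω} = { {}, {ω₂,ω₃}, {ω₂,ω₅}, Ω }.
Round 1: 3 new —
  {ω₁,ω₃,ω₄}  = ᶜ of {ω₂,ω₅}
  {ω₁,ω₄,ω₅}  = ᶜ of {ω₂,ω₃}
  {ω₂,ω₃,ω₅}  = {ω₂,ω₅} ∪ {ω₂,ω₃}
  [7 total]
Round 2: 4 new —
  {ω₁,ω₄}  = ᶜ of {ω₂,ω₃,ω₅}
  {ω₁,ω₂,ω₃,ω₄}  = {ω₁,ω₃,ω₄} ∪ {ω₂,ω₃}
  {ω₁,ω₂,ω₄,ω₅}  = {ω₁,ω₄,ω₅} ∪ {ω₂,ω₅}
  {ω₁,ω₃,ω₄,ω₅}  = {ω₁,ω₄,ω₅} ∪ {ω₁,ω₃,ω₄}
  [11 total]
Round 3 adds 3:
  {ω₂}  = ᶜ of {ω₁,ω₃,ω₄,ω₅}
  {ω₃}  = ᶜ of {ω₁,ω₂,ω₄,ω₅}
  {ω₅}  = ᶜ of {ω₁,ω₂,ω₃,ω₄}
  [14 total]
Round 4: +2 →
  {ω₃,ω₅}  = {ω₃} ∪ {ω₅}
  {ω₁,ω₂,ω₄}  = {ω₁,ω₄} ∪ {ω₂}
  [16 total]
Round 5: closed — nothing new.

Therefore σ(𝒞) = { {}, {ω₂}, {ω₃}, {ω₅}, {ω₁,ω₄}, {ω₂,ω₃}, {ω₂,ω₅}, {ω₃,ω₅}, {ω₁,ω₂,ω₄}, {ω₁,ω₃,ω₄}, {ω₁,ω₄,ω₅}, {ω₂,ω₃,ω₅}, {ω₁,ω₂,ω₃,ω₄}, {ω₁,ω₂,ω₄,ω₅}, {ω₁,ω₃,ω₄,ω₅}, Ω } (|σ(𝒞)| = 16).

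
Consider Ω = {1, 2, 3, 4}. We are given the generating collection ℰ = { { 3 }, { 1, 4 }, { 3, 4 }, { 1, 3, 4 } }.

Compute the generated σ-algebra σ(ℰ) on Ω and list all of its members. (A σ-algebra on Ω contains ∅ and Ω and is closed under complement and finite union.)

σ(ℰ) (16 sets): { ∅, { 1 }, { 2 }, { 3 }, { 4 }, { 1, 2 }, { 1, 3 }, { 1, 4 }, { 2, 3 }, { 2, 4 }, { 3, 4 }, { 1, 2, 3 }, { 1, 2, 4 }, { 1, 3, 4 }, { 2, 3, 4 }, Ω }

Derivation:
Take S₀ = ℰ ∪ {∅, Ω} = { ∅, { 3 }, { 1, 4 }, { 3, 4 }, { 1, 3, 4 }, Ω }.
Round 1 adds 4:
  { 2 }  = Ω∖{ 1, 3, 4 }
  { 1, 2 }  = Ω∖{ 3, 4 }
  { 2, 3 }  = Ω∖{ 1, 4 }
  { 1, 2, 4 }  = Ω∖{ 3 }
  — 10 sets.
Round 2. New:
  { 1, 2, 3 }  = { 1, 2 } ∪ { 3 }
  { 2, 3, 4 }  = { 3, 4 } ∪ { 2 }
  — 12 sets.
Round 3: +2 →
  { 1 }  = Ω∖{ 2, 3, 4 }
  { 4 }  = Ω∖{ 1, 2, 3 }
  — 14 sets.
Round 4 (2 new):
  { 1, 3 }  = { 3 } ∪ { 1 }
  { 2, 4 }  = { 4 } ∪ { 2 }
  — 16 sets.
Round 5 adds nothing — fixpoint reached.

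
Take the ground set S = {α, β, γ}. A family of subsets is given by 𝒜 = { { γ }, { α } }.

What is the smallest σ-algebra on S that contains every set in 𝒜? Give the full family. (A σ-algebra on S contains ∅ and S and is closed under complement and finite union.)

σ(𝒜) (8 sets): { ∅, { α }, { β }, { γ }, { α, β }, { α, γ }, { β, γ }, S }

Trace:
Start: 𝒜 ∪ {∅, S} = { ∅, { α }, { γ }, S }.
Pass 1: +3 →
  { α, β }  = complement { γ }
  { α, γ }  = { γ } ∪ { α }
  { β, γ }  = complement { α }
  — 7 sets.
Pass 2. New:
  { β }  = complement { α, γ }
  — 8 sets.
Pass 3: closed — nothing new.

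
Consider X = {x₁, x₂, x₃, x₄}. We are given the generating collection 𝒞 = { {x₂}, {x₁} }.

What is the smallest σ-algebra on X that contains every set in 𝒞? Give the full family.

Begin from { {}, {x₁}, {x₂}, X } (that is, 𝒞 plus ∅ and X).
Step 1 adds 3:
  {x₁, x₂}  = {x₂} ∪ {x₁}
  {x₁, x₃, x₄}  = {x₂}ᶜ
  {x₂, x₃, x₄}  = {x₁}ᶜ
Step 2. New:
  {x₃, x₄}  = {x₁, x₂}ᶜ
Step 3: no new sets; the family is a σ-algebra.

Therefore σ(𝒞) = { {}, {x₁}, {x₂}, {x₁, x₂}, {x₃, x₄}, {x₁, x₃, x₄}, {x₂, x₃, x₄}, X } (|σ(𝒞)| = 8).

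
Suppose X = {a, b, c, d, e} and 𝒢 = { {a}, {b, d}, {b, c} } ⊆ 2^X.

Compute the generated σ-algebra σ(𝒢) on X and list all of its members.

σ(𝒢) = { ∅, {a}, {b}, {c}, {d}, {e}, {a, b}, {a, c}, {a, d}, {a, e}, {b, c}, {b, d}, {b, e}, {c, d}, {c, e}, {d, e}, {a, b, c}, {a, b, d}, {a, b, e}, {a, c, d}, {a, c, e}, {a, d, e}, {b, c, d}, {b, c, e}, {b, d, e}, {c, d, e}, {a, b, c, d}, {a, b, c, e}, {a, b, d, e}, {a, c, d, e}, {b, c, d, e}, X }

Check:
Seed the family with 𝒢 together with ∅ and X: { ∅, {a}, {b, c}, {b, d}, X }.
Iteration 1: +6 →
  {a, b, c}  = {b, c} ∪ {a}
  {a, b, d}  = {b, d} ∪ {a}
  {a, c, e}  = ᶜ of {b, d}
  {a, d, e}  = ᶜ of {b, c}
  {b, c, d}  = {b, c} ∪ {b, d}
  {b, c, d, e}  = ᶜ of {a}
  (now 11)
Iteration 2 adds 7:
  {a, e}  = ᶜ of {b, c, d}
  {c, e}  = ᶜ of {a, b, d}
  {d, e}  = ᶜ of {a, b, c}
  {a, b, c, d}  = {b, c, d} ∪ {a, b, c}
  {a, b, c, e}  = {a, b, c} ∪ {a, c, e}
  {a, b, d, e}  = {a, d, e} ∪ {a, b, d}
  {a, c, d, e}  = {a, d, e} ∪ {a, c, e}
  (now 18)
Iteration 3 adds 7:
  {b}  = ᶜ of {a, c, d, e}
  {c}  = ᶜ of {a, b, d, e}
  {d}  = ᶜ of {a, b, c, e}
  {e}  = ᶜ of {a, b, c, d}
  {b, c, e}  = {b, c} ∪ {c, e}
  {b, d, e}  = {d, e} ∪ {b, d}
  {c, d, e}  = {d, e} ∪ {c, e}
  (now 25)
Iteration 4: 6 new —
  {a, b}  = ᶜ of {c, d, e}
  {a, c}  = ᶜ of {b, d, e}
  {a, d}  = ᶜ of {b, c, e}
  {b, e}  = {b} ∪ {e}
  {c, d}  = {c} ∪ {d}
  {a, b, e}  = {b} ∪ {a, e}
  (now 31)
Iteration 5: +1 →
  {a, c, d}  = ᶜ of {b, e}
  (now 32)
Iteration 6: stable.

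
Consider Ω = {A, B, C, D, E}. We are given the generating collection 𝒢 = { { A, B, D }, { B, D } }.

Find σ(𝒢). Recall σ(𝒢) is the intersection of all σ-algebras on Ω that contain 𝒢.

Begin from { ∅, { B, D }, { A, B, D }, Ω } (that is, 𝒢 plus ∅ and Ω).
Iteration 1 adds 2:
  { C, E }  = complement { A, B, D }
  { A, C, E }  = complement { B, D }
  |family| = 6
Iteration 2. New:
  { B, C, D, E }  = { C, E } ∪ { B, D }
  |family| = 7
Iteration 3: +1 →
  { A }  = complement { B, C, D, E }
  |family| = 8
Iteration 4 adds nothing — fixpoint reached.

Therefore σ(𝒢) = { ∅, { A }, { B, D }, { C, E }, { A, B, D }, { A, C, E }, { B, C, D, E }, Ω } (|σ(𝒢)| = 8).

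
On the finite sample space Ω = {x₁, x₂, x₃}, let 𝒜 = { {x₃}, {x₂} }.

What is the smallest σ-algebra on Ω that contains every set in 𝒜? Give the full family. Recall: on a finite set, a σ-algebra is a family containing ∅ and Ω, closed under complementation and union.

Take S₀ = 𝒜 ∪ {∅, Ω} = { {}, {x₂}, {x₃}, Ω }.
Step 1 (3 new):
  {x₁,x₂}  = complement {x₃}
  {x₁,x₃}  = complement {x₂}
  {x₂,x₃}  = {x₃} ∪ {x₂}
  [7 total]
Step 2: 1 new —
  {x₁}  = complement {x₂,x₃}
  [8 total]
Step 3: no new sets; the family is a σ-algebra.

σ(𝒜) = { {}, {x₁}, {x₂}, {x₃}, {x₁,x₂}, {x₁,x₃}, {x₂,x₃}, Ω }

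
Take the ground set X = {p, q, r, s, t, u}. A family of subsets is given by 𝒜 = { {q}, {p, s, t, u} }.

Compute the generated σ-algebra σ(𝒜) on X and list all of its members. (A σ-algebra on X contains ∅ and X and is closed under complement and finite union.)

σ(𝒜) = { {}, {q}, {r}, {q, r}, {p, s, t, u}, {p, q, s, t, u}, {p, r, s, t, u}, X }

Derivation:
Initial family (4 sets): { {}, {q}, {p, s, t, u}, X }.
Step 1: +3 →
  {q, r}  = X∖{p, s, t, u}
  {p, q, s, t, u}  = {p, s, t, u} ∪ {q}
  {p, r, s, t, u}  = X∖{q}
  — 7 sets.
Step 2: +1 →
  {r}  = X∖{p, q, s, t, u}
  — 8 sets.
Step 3: closed — nothing new.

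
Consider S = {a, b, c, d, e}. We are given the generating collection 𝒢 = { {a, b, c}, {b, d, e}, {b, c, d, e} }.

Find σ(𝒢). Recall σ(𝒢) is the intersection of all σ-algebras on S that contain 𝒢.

σ(𝒢) = { {}, {a}, {b}, {c}, {a, b}, {a, c}, {b, c}, {d, e}, {a, b, c}, {a, d, e}, {b, d, e}, {c, d, e}, {a, b, d, e}, {a, c, d, e}, {b, c, d, e}, S }

Check:
Take S₀ = 𝒢 ∪ {∅, S} = { {}, {a, b, c}, {b, d, e}, {b, c, d, e}, S }.
Pass 1 (3 new):
  {a}  = {b, c, d, e}ᶜ
  {a, c}  = {b, d, e}ᶜ
  {d, e}  = {a, b, c}ᶜ
  [8 total]
Pass 2. New:
  {a, d, e}  = {d, e} ∪ {a}
  {a, b, d, e}  = {b, d, e} ∪ {a}
  {a, c, d, e}  = {d, e} ∪ {a, c}
  [11 total]
Pass 3 (3 new):
  {b}  = {a, c, d, e}ᶜ
  {c}  = {a, b, d, e}ᶜ
  {b, c}  = {a, d, e}ᶜ
  [14 total]
Pass 4: 2 new —
  {a, b}  = {b} ∪ {a}
  {c, d, e}  = {d, e} ∪ {c}
  [16 total]
Pass 5: closed — nothing new.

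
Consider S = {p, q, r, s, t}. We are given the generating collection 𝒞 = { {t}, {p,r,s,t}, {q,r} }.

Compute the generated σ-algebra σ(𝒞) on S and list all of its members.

σ(𝒞) = { ∅, {q}, {r}, {t}, {p,s}, {q,r}, {q,t}, {r,t}, {p,q,s}, {p,r,s}, {p,s,t}, {q,r,t}, {p,q,r,s}, {p,q,s,t}, {p,r,s,t}, S }

Working:
Take S₀ = 𝒞 ∪ {∅, S} = { ∅, {t}, {q,r}, {p,r,s,t}, S }.
Round 1 adds 4:
  {q}  = S∖{p,r,s,t}
  {p,s,t}  = S∖{q,r}
  {q,r,t}  = {q,r} ∪ {t}
  {p,q,r,s}  = S∖{t}
  (now 9)
Round 2: 3 new —
  {p,s}  = S∖{q,r,t}
  {q,t}  = {q} ∪ {t}
  {p,q,s,t}  = {p,s,t} ∪ {q}
  (now 12)
Round 3 adds 3:
  {r}  = S∖{p,q,s,t}
  {p,q,s}  = {p,s} ∪ {q}
  {p,r,s}  = S∖{q,t}
  (now 15)
Round 4. New:
  {r,t}  = S∖{p,q,s}
  (now 16)
Round 5: already closed under ᶜ and ∪.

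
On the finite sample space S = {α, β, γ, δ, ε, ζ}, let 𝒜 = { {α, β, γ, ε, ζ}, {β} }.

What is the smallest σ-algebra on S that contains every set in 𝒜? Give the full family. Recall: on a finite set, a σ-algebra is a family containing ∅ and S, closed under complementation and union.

Start: 𝒜 ∪ {∅, S} = { {}, {β}, {α, β, γ, ε, ζ}, S }.
Iteration 1. New:
  {δ}  = {α, β, γ, ε, ζ}ᶜ
  {α, γ, δ, ε, ζ}  = {β}ᶜ
Iteration 2: 1 new —
  {β, δ}  = {δ} ∪ {β}
Iteration 3 adds 1:
  {α, γ, ε, ζ}  = {β, δ}ᶜ
Iteration 4: already closed under ᶜ and ∪.

|σ(𝒜)| = 8.  σ(𝒜) = { {}, {β}, {δ}, {β, δ}, {α, γ, ε, ζ}, {α, β, γ, ε, ζ}, {α, γ, δ, ε, ζ}, S }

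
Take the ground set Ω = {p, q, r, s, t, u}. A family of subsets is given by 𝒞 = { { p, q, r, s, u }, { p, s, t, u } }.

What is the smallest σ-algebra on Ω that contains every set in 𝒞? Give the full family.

Start: 𝒞 ∪ {∅, Ω} = { {  }, { p, s, t, u }, { p, q, r, s, u }, Ω }.
Round 1: 2 new —
  { t }  = complement { p, q, r, s, u }
  { q, r }  = complement { p, s, t, u }
  (now 6)
Round 2: +1 →
  { q, r, t }  = { q, r } ∪ { t }
  (now 7)
Round 3 (1 new):
  { p, s, u }  = complement { q, r, t }
  (now 8)
Round 4: already closed under ᶜ and ∪.

Hence σ(𝒞) has 8 members: { {  }, { t }, { q, r }, { p, s, u }, { q, r, t }, { p, s, t, u }, { p, q, r, s, u }, Ω }.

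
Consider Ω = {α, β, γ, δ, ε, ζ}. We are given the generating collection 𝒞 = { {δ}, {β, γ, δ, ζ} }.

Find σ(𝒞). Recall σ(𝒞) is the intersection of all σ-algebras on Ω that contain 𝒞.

Begin from { {}, {δ}, {β, γ, δ, ζ}, Ω } (that is, 𝒞 plus ∅ and Ω).
Step 1: 2 new —
  {α, ε}  = complement {β, γ, δ, ζ}
  {α, β, γ, ε, ζ}  = complement {δ}
  (now 6)
Step 2 (1 new):
  {α, δ, ε}  = {α, ε} ∪ {δ}
  (now 7)
Step 3 adds 1:
  {β, γ, ζ}  = complement {α, δ, ε}
  (now 8)
Step 4: stable.

Hence σ(𝒞) has 8 members: { {}, {δ}, {α, ε}, {α, δ, ε}, {β, γ, ζ}, {β, γ, δ, ζ}, {α, β, γ, ε, ζ}, Ω }.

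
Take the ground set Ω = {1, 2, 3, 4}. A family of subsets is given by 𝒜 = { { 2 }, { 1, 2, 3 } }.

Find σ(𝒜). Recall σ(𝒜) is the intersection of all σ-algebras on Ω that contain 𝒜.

Start: 𝒜 ∪ {∅, Ω} = { {  }, { 2 }, { 1, 2, 3 }, Ω }.
Round 1 adds 2:
  { 4 }  = Ω∖{ 1, 2, 3 }
  { 1, 3, 4 }  = Ω∖{ 2 }
Round 2 (1 new):
  { 2, 4 }  = { 4 } ∪ { 2 }
Round 3 adds 1:
  { 1, 3 }  = Ω∖{ 2, 4 }
Round 4: stable.

Therefore σ(𝒜) = { {  }, { 2 }, { 4 }, { 1, 3 }, { 2, 4 }, { 1, 2, 3 }, { 1, 3, 4 }, Ω } (|σ(𝒜)| = 8).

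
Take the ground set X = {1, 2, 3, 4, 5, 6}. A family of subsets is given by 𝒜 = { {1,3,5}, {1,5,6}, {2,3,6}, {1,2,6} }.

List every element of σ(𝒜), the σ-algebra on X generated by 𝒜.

Answer: σ(𝒜) = { {}, {1}, {2}, {3}, {4}, {5}, {6}, {1,2}, {1,3}, {1,4}, {1,5}, {1,6}, {2,3}, {2,4}, {2,5}, {2,6}, {3,4}, {3,5}, {3,6}, {4,5}, {4,6}, {5,6}, {1,2,3}, {1,2,4}, {1,2,5}, {1,2,6}, {1,3,4}, {1,3,5}, {1,3,6}, {1,4,5}, {1,4,6}, {1,5,6}, {2,3,4}, {2,3,5}, {2,3,6}, {2,4,5}, {2,4,6}, {2,5,6}, {3,4,5}, {3,4,6}, {3,5,6}, {4,5,6}, {1,2,3,4}, {1,2,3,5}, {1,2,3,6}, {1,2,4,5}, {1,2,4,6}, {1,2,5,6}, {1,3,4,5}, {1,3,4,6}, {1,3,5,6}, {1,4,5,6}, {2,3,4,5}, {2,3,4,6}, {2,3,5,6}, {2,4,5,6}, {3,4,5,6}, {1,2,3,4,5}, {1,2,3,4,6}, {1,2,3,5,6}, {1,2,4,5,6}, {1,3,4,5,6}, {2,3,4,5,6}, X }

Check:
Start: 𝒜 ∪ {∅, X} = { {}, {1,2,6}, {1,3,5}, {1,5,6}, {2,3,6}, X }.
Iteration 1. New:
  {1,4,5}  = complement {2,3,6}
  {2,3,4}  = complement {1,5,6}
  {2,4,6}  = complement {1,3,5}
  {3,4,5}  = complement {1,2,6}
  {1,2,3,6}  = {2,3,6} ∪ {1,2,6}
  {1,2,5,6}  = {1,5,6} ∪ {1,2,6}
  {1,3,5,6}  = {1,5,6} ∪ {1,3,5}
  {1,2,3,5,6}  = {1,5,6} ∪ {2,3,6}
Iteration 2: 14 new —
  {4}  = complement {1,2,3,5,6}
  {2,4}  = complement {1,3,5,6}
  {3,4}  = complement {1,2,5,6}
  {4,5}  = complement {1,2,3,6}
  {1,2,4,6}  = {2,4,6} ∪ {1,2,6}
  {1,3,4,5}  = {1,4,5} ∪ {3,4,5}
  {1,4,5,6}  = {1,4,5} ∪ {1,5,6}
  {2,3,4,5}  = {3,4,5} ∪ {2,3,4}
  {2,3,4,6}  = {2,4,6} ∪ {2,3,4}
  {1,2,3,4,5}  = {1,4,5} ∪ {2,3,4}
  {1,2,3,4,6}  = {2,4,6} ∪ {1,2,3,6}
  {1,2,4,5,6}  = {1,4,5} ∪ {2,4,6}
  {1,3,4,5,6}  = {1,4,5} ∪ {1,3,5,6}
  {2,3,4,5,6}  = {2,4,6} ∪ {3,4,5}
Iteration 3 adds 13:
  {1}  = complement {2,3,4,5,6}
  {2}  = complement {1,3,4,5,6}
  {3}  = complement {1,2,4,5,6}
  {5}  = complement {1,2,3,4,6}
  {6}  = complement {1,2,3,4,5}
  {1,5}  = complement {2,3,4,6}
  {1,6}  = complement {2,3,4,5}
  {2,3}  = complement {1,4,5,6}
  {2,6}  = complement {1,3,4,5}
  {3,5}  = complement {1,2,4,6}
  {2,4,5}  = {4,5} ∪ {2,4}
  {1,2,4,5}  = {2,4} ∪ {1,4,5}
  {2,4,5,6}  = {2,4,6} ∪ {4,5}
Iteration 4. New:
  {1,2}  = {2} ∪ {1}
  {1,3}  = complement {2,4,5,6}
  {1,4}  = {4} ∪ {1}
  {2,5}  = {2} ∪ {5}
  {3,6}  = complement {1,2,4,5}
  {4,6}  = {4} ∪ {6}
  {5,6}  = {6} ∪ {5}
  {1,2,3}  = {2,3} ∪ {1}
  {1,2,4}  = {1} ∪ {2,4}
  {1,2,5}  = {2} ∪ {1,5}
  {1,3,4}  = {3,4} ∪ {1}
  {1,3,6}  = complement {2,4,5}
  {1,4,6}  = {1,6} ∪ {4}
  {2,3,5}  = {2} ∪ {3,5}
  {2,5,6}  = {2,6} ∪ {5}
  {3,4,6}  = {3,4} ∪ {6}
  {3,5,6}  = {3,5} ∪ {6}
  {4,5,6}  = {4,5} ∪ {6}
  {1,2,3,4}  = {1} ∪ {2,3,4}
  {1,2,3,5}  = {1,3,5} ∪ {2}
  {1,3,4,6}  = {3,4} ∪ {1,6}
  {2,3,5,6}  = {3,5} ∪ {2,3,6}
  {3,4,5,6}  = {3,4,5} ∪ {6}
After Iteration 5 the family is unchanged; done.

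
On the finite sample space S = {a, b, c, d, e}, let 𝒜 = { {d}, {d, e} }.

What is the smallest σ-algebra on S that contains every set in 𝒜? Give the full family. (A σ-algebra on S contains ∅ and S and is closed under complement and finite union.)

Seed the family with 𝒜 together with ∅ and S: { ∅, {d}, {d, e}, S }.
Step 1 adds 2:
  {a, b, c}  = complement {d, e}
  {a, b, c, e}  = complement {d}
  (now 6)
Step 2: +1 →
  {a, b, c, d}  = {a, b, c} ∪ {d}
  (now 7)
Step 3: 1 new —
  {e}  = complement {a, b, c, d}
  (now 8)
After Step 4 the family is unchanged; done.

σ(𝒜) = { ∅, {d}, {e}, {d, e}, {a, b, c}, {a, b, c, d}, {a, b, c, e}, S }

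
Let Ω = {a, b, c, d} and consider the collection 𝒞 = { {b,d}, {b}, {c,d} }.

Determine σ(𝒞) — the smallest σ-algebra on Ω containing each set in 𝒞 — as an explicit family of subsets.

Start: 𝒞 ∪ {∅, Ω} = { ∅, {b}, {b,d}, {c,d}, Ω }.
Iteration 1. New:
  {a,b}  = ᶜ of {c,d}
  {a,c}  = ᶜ of {b,d}
  {a,c,d}  = ᶜ of {b}
  {b,c,d}  = {c,d} ∪ {b}
Iteration 2. New:
  {a}  = ᶜ of {b,c,d}
  {a,b,c}  = {a,b} ∪ {a,c}
  {a,b,d}  = {a,b} ∪ {b,d}
Iteration 3 adds 2:
  {c}  = ᶜ of {a,b,d}
  {d}  = ᶜ of {a,b,c}
Iteration 4: +2 →
  {a,d}  = {d} ∪ {a}
  {b,c}  = {c} ∪ {b}
Iteration 5 adds nothing — fixpoint reached.

Hence σ(𝒞) has 16 members: { ∅, {a}, {b}, {c}, {d}, {a,b}, {a,c}, {a,d}, {b,c}, {b,d}, {c,d}, {a,b,c}, {a,b,d}, {a,c,d}, {b,c,d}, Ω }.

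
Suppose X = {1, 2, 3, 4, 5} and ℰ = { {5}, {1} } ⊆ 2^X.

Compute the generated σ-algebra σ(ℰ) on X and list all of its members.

Initial family (4 sets): { {}, {1}, {5}, X }.
Pass 1: 3 new —
  {1, 5}  = {1} ∪ {5}
  {1, 2, 3, 4}  = {5}ᶜ
  {2, 3, 4, 5}  = {1}ᶜ
Pass 2: +1 →
  {2, 3, 4}  = {1, 5}ᶜ
Pass 3: stable.

|σ(ℰ)| = 8.  σ(ℰ) = { {}, {1}, {5}, {1, 5}, {2, 3, 4}, {1, 2, 3, 4}, {2, 3, 4, 5}, X }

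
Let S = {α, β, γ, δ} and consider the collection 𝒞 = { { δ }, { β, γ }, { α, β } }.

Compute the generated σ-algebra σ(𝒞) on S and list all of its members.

Start: 𝒞 ∪ {∅, S} = { ∅, { δ }, { α, β }, { β, γ }, S }.
Pass 1. New:
  { α, δ }  = ᶜ of { β, γ }
  { γ, δ }  = ᶜ of { α, β }
  { α, β, γ }  = ᶜ of { δ }
  { α, β, δ }  = { α, β } ∪ { δ }
  { β, γ, δ }  = { β, γ } ∪ { δ }
  |family| = 10
Pass 2: +3 →
  { α }  = ᶜ of { β, γ, δ }
  { γ }  = ᶜ of { α, β, δ }
  { α, γ, δ }  = { γ, δ } ∪ { α, δ }
  |family| = 13
Pass 3. New:
  { β }  = ᶜ of { α, γ, δ }
  { α, γ }  = { γ } ∪ { α }
  |family| = 15
Pass 4: +1 →
  { β, δ }  = ᶜ of { α, γ }
  |family| = 16
Pass 5 adds nothing — fixpoint reached.

Hence σ(𝒞) has 16 members: { ∅, { α }, { β }, { γ }, { δ }, { α, β }, { α, γ }, { α, δ }, { β, γ }, { β, δ }, { γ, δ }, { α, β, γ }, { α, β, δ }, { α, γ, δ }, { β, γ, δ }, S }.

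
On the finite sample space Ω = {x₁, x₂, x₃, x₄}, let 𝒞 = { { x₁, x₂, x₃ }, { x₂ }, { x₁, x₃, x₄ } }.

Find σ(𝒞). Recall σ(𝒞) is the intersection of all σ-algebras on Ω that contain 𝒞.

Start: 𝒞 ∪ {∅, Ω} = { {}, { x₂ }, { x₁, x₂, x₃ }, { x₁, x₃, x₄ }, Ω }.
Round 1: 1 new —
  { x₄ }  = Ω∖{ x₁, x₂, x₃ }
  |family| = 6
Round 2: +1 →
  { x₂, x₄ }  = { x₄ } ∪ { x₂ }
  |family| = 7
Round 3. New:
  { x₁, x₃ }  = Ω∖{ x₂, x₄ }
  |family| = 8
Round 4 adds nothing — fixpoint reached.

Therefore σ(𝒞) = { {}, { x₂ }, { x₄ }, { x₁, x₃ }, { x₂, x₄ }, { x₁, x₂, x₃ }, { x₁, x₃, x₄ }, Ω } (|σ(𝒞)| = 8).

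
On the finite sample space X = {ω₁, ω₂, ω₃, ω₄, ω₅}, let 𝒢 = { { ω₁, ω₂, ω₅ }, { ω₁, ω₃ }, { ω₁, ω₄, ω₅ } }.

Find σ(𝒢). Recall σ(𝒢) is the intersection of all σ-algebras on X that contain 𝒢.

Seed the family with 𝒢 together with ∅ and X: { {}, { ω₁, ω₃ }, { ω₁, ω₂, ω₅ }, { ω₁, ω₄, ω₅ }, X }.
Step 1. New:
  { ω₂, ω₃ }  = ᶜ of { ω₁, ω₄, ω₅ }
  { ω₃, ω₄ }  = ᶜ of { ω₁, ω₂, ω₅ }
  { ω₂, ω₄, ω₅ }  = ᶜ of { ω₁, ω₃ }
  { ω₁, ω₂, ω₃, ω₅ }  = { ω₁, ω₂, ω₅ } ∪ { ω₁, ω₃ }
  { ω₁, ω₂, ω₄, ω₅ }  = { ω₁, ω₄, ω₅ } ∪ { ω₁, ω₂, ω₅ }
  { ω₁, ω₃, ω₄, ω₅ }  = { ω₁, ω₄, ω₅ } ∪ { ω₁, ω₃ }
  |family| = 11
Step 2. New:
  { ω₂ }  = ᶜ of { ω₁, ω₃, ω₄, ω₅ }
  { ω₃ }  = ᶜ of { ω₁, ω₂, ω₄, ω₅ }
  { ω₄ }  = ᶜ of { ω₁, ω₂, ω₃, ω₅ }
  { ω₁, ω₂, ω₃ }  = { ω₂, ω₃ } ∪ { ω₁, ω₃ }
  { ω₁, ω₃, ω₄ }  = { ω₃, ω₄ } ∪ { ω₁, ω₃ }
  { ω₂, ω₃, ω₄ }  = { ω₃, ω₄ } ∪ { ω₂, ω₃ }
  { ω₂, ω₃, ω₄, ω₅ }  = { ω₃, ω₄ } ∪ { ω₂, ω₄, ω₅ }
  |family| = 18
Step 3 (6 new):
  { ω₁ }  = ᶜ of { ω₂, ω₃, ω₄, ω₅ }
  { ω₁, ω₅ }  = ᶜ of { ω₂, ω₃, ω₄ }
  { ω₂, ω₄ }  = { ω₄ } ∪ { ω₂ }
  { ω₂, ω₅ }  = ᶜ of { ω₁, ω₃, ω₄ }
  { ω₄, ω₅ }  = ᶜ of { ω₁, ω₂, ω₃ }
  { ω₁, ω₂, ω₃, ω₄ }  = { ω₃, ω₄ } ∪ { ω₁, ω₂, ω₃ }
  |family| = 24
Step 4 (7 new):
  { ω₅ }  = ᶜ of { ω₁, ω₂, ω₃, ω₄ }
  { ω₁, ω₂ }  = { ω₂ } ∪ { ω₁ }
  { ω₁, ω₄ }  = { ω₄ } ∪ { ω₁ }
  { ω₁, ω₂, ω₄ }  = { ω₂, ω₄ } ∪ { ω₁ }
  { ω₁, ω₃, ω₅ }  = ᶜ of { ω₂, ω₄ }
  { ω₂, ω₃, ω₅ }  = { ω₂, ω₅ } ∪ { ω₃ }
  { ω₃, ω₄, ω₅ }  = { ω₃, ω₄ } ∪ { ω₄, ω₅ }
  |family| = 31
Step 5 adds 1:
  { ω₃, ω₅ }  = ᶜ of { ω₁, ω₂, ω₄ }
  |family| = 32
Step 6: closed — nothing new.

Therefore σ(𝒢) = { {}, { ω₁ }, { ω₂ }, { ω₃ }, { ω₄ }, { ω₅ }, { ω₁, ω₂ }, { ω₁, ω₃ }, { ω₁, ω₄ }, { ω₁, ω₅ }, { ω₂, ω₃ }, { ω₂, ω₄ }, { ω₂, ω₅ }, { ω₃, ω₄ }, { ω₃, ω₅ }, { ω₄, ω₅ }, { ω₁, ω₂, ω₃ }, { ω₁, ω₂, ω₄ }, { ω₁, ω₂, ω₅ }, { ω₁, ω₃, ω₄ }, { ω₁, ω₃, ω₅ }, { ω₁, ω₄, ω₅ }, { ω₂, ω₃, ω₄ }, { ω₂, ω₃, ω₅ }, { ω₂, ω₄, ω₅ }, { ω₃, ω₄, ω₅ }, { ω₁, ω₂, ω₃, ω₄ }, { ω₁, ω₂, ω₃, ω₅ }, { ω₁, ω₂, ω₄, ω₅ }, { ω₁, ω₃, ω₄, ω₅ }, { ω₂, ω₃, ω₄, ω₅ }, X } (|σ(𝒢)| = 32).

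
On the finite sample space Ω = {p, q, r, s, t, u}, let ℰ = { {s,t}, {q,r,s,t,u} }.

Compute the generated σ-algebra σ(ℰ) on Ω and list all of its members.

σ(ℰ) (8 sets): { {}, {p}, {s,t}, {p,s,t}, {q,r,u}, {p,q,r,u}, {q,r,s,t,u}, Ω }

Trace:
Take S₀ = ℰ ∪ {∅, Ω} = { {}, {s,t}, {q,r,s,t,u}, Ω }.
Iteration 1 (2 new):
  {p}  = complement {q,r,s,t,u}
  {p,q,r,u}  = complement {s,t}
  [6 total]
Iteration 2. New:
  {p,s,t}  = {s,t} ∪ {p}
  [7 total]
Iteration 3. New:
  {q,r,u}  = complement {p,s,t}
  [8 total]
Iteration 4 adds nothing — fixpoint reached.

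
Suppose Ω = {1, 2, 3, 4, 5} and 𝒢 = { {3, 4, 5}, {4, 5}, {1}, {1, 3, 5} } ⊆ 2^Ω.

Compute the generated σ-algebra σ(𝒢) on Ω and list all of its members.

Begin from { {}, {1}, {4, 5}, {1, 3, 5}, {3, 4, 5}, Ω } (that is, 𝒢 plus ∅ and Ω).
Step 1. New:
  {1, 2}  = {3, 4, 5}ᶜ
  {2, 4}  = {1, 3, 5}ᶜ
  {1, 2, 3}  = {4, 5}ᶜ
  {1, 4, 5}  = {4, 5} ∪ {1}
  {1, 3, 4, 5}  = {4, 5} ∪ {1, 3, 5}
  {2, 3, 4, 5}  = {1}ᶜ
Step 2 (7 new):
  {2}  = {1, 3, 4, 5}ᶜ
  {2, 3}  = {1, 4, 5}ᶜ
  {1, 2, 4}  = {1, 2} ∪ {2, 4}
  {2, 4, 5}  = {4, 5} ∪ {2, 4}
  {1, 2, 3, 4}  = {1, 2, 3} ∪ {2, 4}
  {1, 2, 3, 5}  = {1, 2, 3} ∪ {1, 3, 5}
  {1, 2, 4, 5}  = {1, 4, 5} ∪ {1, 2}
Step 3 (6 new):
  {3}  = {1, 2, 4, 5}ᶜ
  {4}  = {1, 2, 3, 5}ᶜ
  {5}  = {1, 2, 3, 4}ᶜ
  {1, 3}  = {2, 4, 5}ᶜ
  {3, 5}  = {1, 2, 4}ᶜ
  {2, 3, 4}  = {2, 4} ∪ {2, 3}
Step 4. New:
  {1, 4}  = {4} ∪ {1}
  {1, 5}  = {2, 3, 4}ᶜ
  {2, 5}  = {2} ∪ {5}
  {3, 4}  = {3} ∪ {4}
  {1, 2, 5}  = {1, 2} ∪ {5}
  {1, 3, 4}  = {1, 3} ∪ {4}
  {2, 3, 5}  = {2} ∪ {3, 5}
Step 5: stable.

|σ(𝒢)| = 32.  σ(𝒢) = { {}, {1}, {2}, {3}, {4}, {5}, {1, 2}, {1, 3}, {1, 4}, {1, 5}, {2, 3}, {2, 4}, {2, 5}, {3, 4}, {3, 5}, {4, 5}, {1, 2, 3}, {1, 2, 4}, {1, 2, 5}, {1, 3, 4}, {1, 3, 5}, {1, 4, 5}, {2, 3, 4}, {2, 3, 5}, {2, 4, 5}, {3, 4, 5}, {1, 2, 3, 4}, {1, 2, 3, 5}, {1, 2, 4, 5}, {1, 3, 4, 5}, {2, 3, 4, 5}, Ω }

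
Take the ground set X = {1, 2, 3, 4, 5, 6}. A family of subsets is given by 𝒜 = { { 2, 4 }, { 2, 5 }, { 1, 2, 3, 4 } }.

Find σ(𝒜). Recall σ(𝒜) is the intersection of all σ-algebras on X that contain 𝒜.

Take S₀ = 𝒜 ∪ {∅, X} = { {  }, { 2, 4 }, { 2, 5 }, { 1, 2, 3, 4 }, X }.
Pass 1. New:
  { 5, 6 }  = { 1, 2, 3, 4 }ᶜ
  { 2, 4, 5 }  = { 2, 5 } ∪ { 2, 4 }
  { 1, 3, 4, 6 }  = { 2, 5 }ᶜ
  { 1, 3, 5, 6 }  = { 2, 4 }ᶜ
  { 1, 2, 3, 4, 5 }  = { 2, 5 } ∪ { 1, 2, 3, 4 }
  (now 10)
Pass 2 (7 new):
  { 6 }  = { 1, 2, 3, 4, 5 }ᶜ
  { 1, 3, 6 }  = { 2, 4, 5 }ᶜ
  { 2, 5, 6 }  = { 2, 5 } ∪ { 5, 6 }
  { 2, 4, 5, 6 }  = { 5, 6 } ∪ { 2, 4 }
  { 1, 2, 3, 4, 6 }  = { 1, 3, 4, 6 } ∪ { 1, 2, 3, 4 }
  { 1, 2, 3, 5, 6 }  = { 1, 3, 5, 6 } ∪ { 2, 5 }
  { 1, 3, 4, 5, 6 }  = { 1, 3, 5, 6 } ∪ { 1, 3, 4, 6 }
  (now 17)
Pass 3 (6 new):
  { 2 }  = { 1, 3, 4, 5, 6 }ᶜ
  { 4 }  = { 1, 2, 3, 5, 6 }ᶜ
  { 5 }  = { 1, 2, 3, 4, 6 }ᶜ
  { 1, 3 }  = { 2, 4, 5, 6 }ᶜ
  { 1, 3, 4 }  = { 2, 5, 6 }ᶜ
  { 2, 4, 6 }  = { 2, 4 } ∪ { 6 }
  (now 23)
Pass 4: 9 new —
  { 2, 6 }  = { 2 } ∪ { 6 }
  { 4, 5 }  = { 5 } ∪ { 4 }
  { 4, 6 }  = { 6 } ∪ { 4 }
  { 1, 2, 3 }  = { 2 } ∪ { 1, 3 }
  { 1, 3, 5 }  = { 2, 4, 6 }ᶜ
  { 4, 5, 6 }  = { 5, 6 } ∪ { 4 }
  { 1, 2, 3, 5 }  = { 2, 5 } ∪ { 1, 3 }
  { 1, 2, 3, 6 }  = { 1, 3, 6 } ∪ { 2 }
  { 1, 3, 4, 5 }  = { 5 } ∪ { 1, 3, 4 }
  (now 32)
Pass 5 adds nothing — fixpoint reached.

|σ(𝒜)| = 32.  σ(𝒜) = { {  }, { 2 }, { 4 }, { 5 }, { 6 }, { 1, 3 }, { 2, 4 }, { 2, 5 }, { 2, 6 }, { 4, 5 }, { 4, 6 }, { 5, 6 }, { 1, 2, 3 }, { 1, 3, 4 }, { 1, 3, 5 }, { 1, 3, 6 }, { 2, 4, 5 }, { 2, 4, 6 }, { 2, 5, 6 }, { 4, 5, 6 }, { 1, 2, 3, 4 }, { 1, 2, 3, 5 }, { 1, 2, 3, 6 }, { 1, 3, 4, 5 }, { 1, 3, 4, 6 }, { 1, 3, 5, 6 }, { 2, 4, 5, 6 }, { 1, 2, 3, 4, 5 }, { 1, 2, 3, 4, 6 }, { 1, 2, 3, 5, 6 }, { 1, 3, 4, 5, 6 }, X }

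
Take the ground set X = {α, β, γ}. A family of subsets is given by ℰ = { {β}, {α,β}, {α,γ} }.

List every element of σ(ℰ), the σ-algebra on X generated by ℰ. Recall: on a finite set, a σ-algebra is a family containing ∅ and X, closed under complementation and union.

Answer: σ(ℰ) = { {}, {α}, {β}, {γ}, {α,β}, {α,γ}, {β,γ}, X }

Trace:
Initial family (5 sets): { {}, {β}, {α,β}, {α,γ}, X }.
Iteration 1: +1 →
  {γ}  = {α,β}ᶜ
  [6 total]
Iteration 2 (1 new):
  {β,γ}  = {γ} ∪ {β}
  [7 total]
Iteration 3. New:
  {α}  = {β,γ}ᶜ
  [8 total]
Iteration 4: closed — nothing new.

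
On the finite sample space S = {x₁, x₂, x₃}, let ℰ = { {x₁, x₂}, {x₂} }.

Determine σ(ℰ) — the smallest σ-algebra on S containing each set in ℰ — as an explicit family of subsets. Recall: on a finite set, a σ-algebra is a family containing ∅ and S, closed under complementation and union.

σ(ℰ) = { {}, {x₁}, {x₂}, {x₃}, {x₁, x₂}, {x₁, x₃}, {x₂, x₃}, S }

Working:
Start: ℰ ∪ {∅, S} = { {}, {x₂}, {x₁, x₂}, S }.
Step 1. New:
  {x₃}  = ᶜ of {x₁, x₂}
  {x₁, x₃}  = ᶜ of {x₂}
  — 6 sets.
Step 2. New:
  {x₂, x₃}  = {x₃} ∪ {x₂}
  — 7 sets.
Step 3: 1 new —
  {x₁}  = ᶜ of {x₂, x₃}
  — 8 sets.
Step 4 adds nothing — fixpoint reached.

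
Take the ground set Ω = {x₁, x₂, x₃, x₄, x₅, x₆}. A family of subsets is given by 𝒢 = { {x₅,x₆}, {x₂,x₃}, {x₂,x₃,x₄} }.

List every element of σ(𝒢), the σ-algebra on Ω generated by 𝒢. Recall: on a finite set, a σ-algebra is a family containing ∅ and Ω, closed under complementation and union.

Answer: σ(𝒢) = { ∅, {x₁}, {x₄}, {x₁,x₄}, {x₂,x₃}, {x₅,x₆}, {x₁,x₂,x₃}, {x₁,x₅,x₆}, {x₂,x₃,x₄}, {x₄,x₅,x₆}, {x₁,x₂,x₃,x₄}, {x₁,x₄,x₅,x₆}, {x₂,x₃,x₅,x₆}, {x₁,x₂,x₃,x₅,x₆}, {x₂,x₃,x₄,x₅,x₆}, Ω }

Derivation:
Seed the family with 𝒢 together with ∅ and Ω: { ∅, {x₂,x₃}, {x₅,x₆}, {x₂,x₃,x₄}, Ω }.
Step 1: 5 new —
  {x₁,x₅,x₆}  = ᶜ of {x₂,x₃,x₄}
  {x₁,x₂,x₃,x₄}  = ᶜ of {x₅,x₆}
  {x₁,x₄,x₅,x₆}  = ᶜ of {x₂,x₃}
  {x₂,x₃,x₅,x₆}  = {x₂,x₃} ∪ {x₅,x₆}
  {x₂,x₃,x₄,x₅,x₆}  = {x₂,x₃,x₄} ∪ {x₅,x₆}
  |family| = 10
Step 2 (3 new):
  {x₁}  = ᶜ of {x₂,x₃,x₄,x₅,x₆}
  {x₁,x₄}  = ᶜ of {x₂,x₃,x₅,x₆}
  {x₁,x₂,x₃,x₅,x₆}  = {x₂,x₃} ∪ {x₁,x₅,x₆}
  |family| = 13
Step 3: 2 new —
  {x₄}  = ᶜ of {x₁,x₂,x₃,x₅,x₆}
  {x₁,x₂,x₃}  = {x₂,x₃} ∪ {x₁}
  |family| = 15
Step 4: 1 new —
  {x₄,x₅,x₆}  = ᶜ of {x₁,x₂,x₃}
  |family| = 16
Step 5: stable.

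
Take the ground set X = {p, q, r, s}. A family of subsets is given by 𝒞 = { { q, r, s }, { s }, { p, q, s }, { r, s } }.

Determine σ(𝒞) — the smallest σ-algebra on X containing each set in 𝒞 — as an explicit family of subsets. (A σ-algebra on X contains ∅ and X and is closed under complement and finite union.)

σ(𝒞) (16 sets): { {}, { p }, { q }, { r }, { s }, { p, q }, { p, r }, { p, s }, { q, r }, { q, s }, { r, s }, { p, q, r }, { p, q, s }, { p, r, s }, { q, r, s }, X }

Check:
Begin from { {}, { s }, { r, s }, { p, q, s }, { q, r, s }, X } (that is, 𝒞 plus ∅ and X).
Iteration 1 (4 new):
  { p }  = { q, r, s }ᶜ
  { r }  = { p, q, s }ᶜ
  { p, q }  = { r, s }ᶜ
  { p, q, r }  = { s }ᶜ
  [10 total]
Iteration 2 (3 new):
  { p, r }  = { r } ∪ { p }
  { p, s }  = { s } ∪ { p }
  { p, r, s }  = { r, s } ∪ { p }
  [13 total]
Iteration 3: 3 new —
  { q }  = { p, r, s }ᶜ
  { q, r }  = { p, s }ᶜ
  { q, s }  = { p, r }ᶜ
  [16 total]
Iteration 4: already closed under ᶜ and ∪.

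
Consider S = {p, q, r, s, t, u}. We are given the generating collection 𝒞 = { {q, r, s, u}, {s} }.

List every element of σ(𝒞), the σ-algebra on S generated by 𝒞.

Begin from { {}, {s}, {q, r, s, u}, S } (that is, 𝒞 plus ∅ and S).
Round 1: +2 →
  {p, t}  = S∖{q, r, s, u}
  {p, q, r, t, u}  = S∖{s}
Round 2: +1 →
  {p, s, t}  = {p, t} ∪ {s}
Round 3 adds 1:
  {q, r, u}  = S∖{p, s, t}
Round 4: stable.

σ(𝒞) = { {}, {s}, {p, t}, {p, s, t}, {q, r, u}, {q, r, s, u}, {p, q, r, t, u}, S }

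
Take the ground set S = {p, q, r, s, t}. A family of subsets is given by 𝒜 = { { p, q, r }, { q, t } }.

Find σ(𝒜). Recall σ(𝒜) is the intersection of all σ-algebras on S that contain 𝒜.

Seed the family with 𝒜 together with ∅ and S: { {  }, { q, t }, { p, q, r }, S }.
Step 1. New:
  { s, t }  = { p, q, r }ᶜ
  { p, r, s }  = { q, t }ᶜ
  { p, q, r, t }  = { p, q, r } ∪ { q, t }
  |family| = 7
Step 2: +4 →
  { s }  = { p, q, r, t }ᶜ
  { q, s, t }  = { s, t } ∪ { q, t }
  { p, q, r, s }  = { p, r, s } ∪ { p, q, r }
  { p, r, s, t }  = { s, t } ∪ { p, r, s }
  |family| = 11
Step 3 (3 new):
  { q }  = { p, r, s, t }ᶜ
  { t }  = { p, q, r, s }ᶜ
  { p, r }  = { q, s, t }ᶜ
  |family| = 14
Step 4. New:
  { q, s }  = { s } ∪ { q }
  { p, r, t }  = { p, r } ∪ { t }
  |family| = 16
After Step 5 the family is unchanged; done.

Hence σ(𝒜) has 16 members: { {  }, { q }, { s }, { t }, { p, r }, { q, s }, { q, t }, { s, t }, { p, q, r }, { p, r, s }, { p, r, t }, { q, s, t }, { p, q, r, s }, { p, q, r, t }, { p, r, s, t }, S }.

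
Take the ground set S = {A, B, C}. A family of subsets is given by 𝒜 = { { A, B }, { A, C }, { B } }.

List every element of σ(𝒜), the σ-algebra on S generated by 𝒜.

σ(𝒜) = { {  }, { A }, { B }, { C }, { A, B }, { A, C }, { B, C }, S }

Trace:
Seed the family with 𝒜 together with ∅ and S: { {  }, { B }, { A, B }, { A, C }, S }.
Round 1. New:
  { C }  = complement { A, B }
  (now 6)
Round 2. New:
  { B, C }  = { C } ∪ { B }
  (now 7)
Round 3: 1 new —
  { A }  = complement { B, C }
  (now 8)
Round 4: no new sets; the family is a σ-algebra.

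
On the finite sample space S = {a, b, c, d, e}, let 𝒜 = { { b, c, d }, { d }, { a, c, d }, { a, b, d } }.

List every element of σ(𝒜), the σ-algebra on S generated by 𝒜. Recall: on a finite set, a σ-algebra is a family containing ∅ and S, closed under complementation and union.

|σ(𝒜)| = 32.  σ(𝒜) = { ∅, { a }, { b }, { c }, { d }, { e }, { a, b }, { a, c }, { a, d }, { a, e }, { b, c }, { b, d }, { b, e }, { c, d }, { c, e }, { d, e }, { a, b, c }, { a, b, d }, { a, b, e }, { a, c, d }, { a, c, e }, { a, d, e }, { b, c, d }, { b, c, e }, { b, d, e }, { c, d, e }, { a, b, c, d }, { a, b, c, e }, { a, b, d, e }, { a, c, d, e }, { b, c, d, e }, S }

Working:
Take S₀ = 𝒜 ∪ {∅, S} = { ∅, { d }, { a, b, d }, { a, c, d }, { b, c, d }, S }.
Iteration 1 (5 new):
  { a, e }  = ᶜ of { b, c, d }
  { b, e }  = ᶜ of { a, c, d }
  { c, e }  = ᶜ of { a, b, d }
  { a, b, c, d }  = { a, c, d } ∪ { b, c, d }
  { a, b, c, e }  = ᶜ of { d }
Iteration 2. New:
  { e }  = ᶜ of { a, b, c, d }
  { a, b, e }  = { b, e } ∪ { a, e }
  { a, c, e }  = { a, e } ∪ { c, e }
  { a, d, e }  = { a, e } ∪ { d }
  { b, c, e }  = { b, e } ∪ { c, e }
  { b, d, e }  = { b, e } ∪ { d }
  { c, d, e }  = { d } ∪ { c, e }
  { a, b, d, e }  = { b, e } ∪ { a, b, d }
  { a, c, d, e }  = { a, c, d } ∪ { a, e }
  { b, c, d, e }  = { b, e } ∪ { b, c, d }
Iteration 3 (10 new):
  { a }  = ᶜ of { b, c, d, e }
  { b }  = ᶜ of { a, c, d, e }
  { c }  = ᶜ of { a, b, d, e }
  { a, b }  = ᶜ of { c, d, e }
  { a, c }  = ᶜ of { b, d, e }
  { a, d }  = ᶜ of { b, c, e }
  { b, c }  = ᶜ of { a, d, e }
  { b, d }  = ᶜ of { a, c, e }
  { c, d }  = ᶜ of { a, b, e }
  { d, e }  = { e } ∪ { d }
Iteration 4: +1 →
  { a, b, c }  = ᶜ of { d, e }
Iteration 5: stable.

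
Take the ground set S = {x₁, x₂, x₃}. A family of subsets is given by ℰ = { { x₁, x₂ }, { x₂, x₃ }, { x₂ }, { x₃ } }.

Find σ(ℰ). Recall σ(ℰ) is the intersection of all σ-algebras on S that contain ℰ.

Answer: σ(ℰ) = { {  }, { x₁ }, { x₂ }, { x₃ }, { x₁, x₂ }, { x₁, x₃ }, { x₂, x₃ }, S }

Working:
Take S₀ = ℰ ∪ {∅, S} = { {  }, { x₂ }, { x₃ }, { x₁, x₂ }, { x₂, x₃ }, S }.
Round 1: +2 →
  { x₁ }  = { x₂, x₃ }ᶜ
  { x₁, x₃ }  = { x₂ }ᶜ
  |family| = 8
Round 2: stable.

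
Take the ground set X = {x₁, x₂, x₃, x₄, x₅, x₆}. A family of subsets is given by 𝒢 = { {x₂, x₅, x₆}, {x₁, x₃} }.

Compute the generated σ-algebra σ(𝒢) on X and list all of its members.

Answer: σ(𝒢) = { ∅, {x₄}, {x₁, x₃}, {x₁, x₃, x₄}, {x₂, x₅, x₆}, {x₂, x₄, x₅, x₆}, {x₁, x₂, x₃, x₅, x₆}, X }

Trace:
Seed the family with 𝒢 together with ∅ and X: { ∅, {x₁, x₃}, {x₂, x₅, x₆}, X }.
Iteration 1. New:
  {x₁, x₃, x₄}  = complement {x₂, x₅, x₆}
  {x₂, x₄, x₅, x₆}  = complement {x₁, x₃}
  {x₁, x₂, x₃, x₅, x₆}  = {x₁, x₃} ∪ {x₂, x₅, x₆}
  [7 total]
Iteration 2 adds 1:
  {x₄}  = complement {x₁, x₂, x₃, x₅, x₆}
  [8 total]
Iteration 3: stable.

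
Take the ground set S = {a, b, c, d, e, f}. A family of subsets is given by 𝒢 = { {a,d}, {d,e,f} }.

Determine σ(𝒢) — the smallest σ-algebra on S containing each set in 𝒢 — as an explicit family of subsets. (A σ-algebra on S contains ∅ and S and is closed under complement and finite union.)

Answer: σ(𝒢) = { ∅, {a}, {d}, {a,d}, {b,c}, {e,f}, {a,b,c}, {a,e,f}, {b,c,d}, {d,e,f}, {a,b,c,d}, {a,d,e,f}, {b,c,e,f}, {a,b,c,e,f}, {b,c,d,e,f}, S }

Trace:
Take S₀ = 𝒢 ∪ {∅, S} = { ∅, {a,d}, {d,e,f}, S }.
Step 1. New:
  {a,b,c}  = ᶜ of {d,e,f}
  {a,d,e,f}  = {d,e,f} ∪ {a,d}
  {b,c,e,f}  = ᶜ of {a,d}
  [7 total]
Step 2. New:
  {b,c}  = ᶜ of {a,d,e,f}
  {a,b,c,d}  = {a,b,c} ∪ {a,d}
  {a,b,c,e,f}  = {a,b,c} ∪ {b,c,e,f}
  {b,c,d,e,f}  = {d,e,f} ∪ {b,c,e,f}
  [11 total]
Step 3: +3 →
  {a}  = ᶜ of {b,c,d,e,f}
  {d}  = ᶜ of {a,b,c,e,f}
  {e,f}  = ᶜ of {a,b,c,d}
  [14 total]
Step 4. New:
  {a,e,f}  = {e,f} ∪ {a}
  {b,c,d}  = {b,c} ∪ {d}
  [16 total]
Step 5: no new sets; the family is a σ-algebra.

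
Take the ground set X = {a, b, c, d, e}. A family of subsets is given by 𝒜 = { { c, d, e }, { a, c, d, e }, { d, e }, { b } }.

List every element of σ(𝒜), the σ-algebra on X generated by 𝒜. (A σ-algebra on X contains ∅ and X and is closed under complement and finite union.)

σ(𝒜) = { {  }, { a }, { b }, { c }, { a, b }, { a, c }, { b, c }, { d, e }, { a, b, c }, { a, d, e }, { b, d, e }, { c, d, e }, { a, b, d, e }, { a, c, d, e }, { b, c, d, e }, X }

Working:
Start: 𝒜 ∪ {∅, X} = { {  }, { b }, { d, e }, { c, d, e }, { a, c, d, e }, X }.
Round 1 adds 4:
  { a, b }  = ᶜ of { c, d, e }
  { a, b, c }  = ᶜ of { d, e }
  { b, d, e }  = { d, e } ∪ { b }
  { b, c, d, e }  = { c, d, e } ∪ { b }
  (now 10)
Round 2: +3 →
  { a }  = ᶜ of { b, c, d, e }
  { a, c }  = ᶜ of { b, d, e }
  { a, b, d, e }  = { a, b } ∪ { d, e }
  (now 13)
Round 3 adds 2:
  { c }  = ᶜ of { a, b, d, e }
  { a, d, e }  = { d, e } ∪ { a }
  (now 15)
Round 4. New:
  { b, c }  = ᶜ of { a, d, e }
  (now 16)
Round 5: no new sets; the family is a σ-algebra.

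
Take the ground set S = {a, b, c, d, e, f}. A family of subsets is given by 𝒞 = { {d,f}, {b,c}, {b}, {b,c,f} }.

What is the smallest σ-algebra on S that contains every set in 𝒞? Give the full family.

σ(𝒞) = { {}, {b}, {c}, {d}, {f}, {a,e}, {b,c}, {b,d}, {b,f}, {c,d}, {c,f}, {d,f}, {a,b,e}, {a,c,e}, {a,d,e}, {a,e,f}, {b,c,d}, {b,c,f}, {b,d,f}, {c,d,f}, {a,b,c,e}, {a,b,d,e}, {a,b,e,f}, {a,c,d,e}, {a,c,e,f}, {a,d,e,f}, {b,c,d,f}, {a,b,c,d,e}, {a,b,c,e,f}, {a,b,d,e,f}, {a,c,d,e,f}, S }

Check:
Seed the family with 𝒞 together with ∅ and S: { {}, {b}, {b,c}, {d,f}, {b,c,f}, S }.
Iteration 1. New:
  {a,d,e}  = ᶜ of {b,c,f}
  {b,d,f}  = {b} ∪ {d,f}
  {a,b,c,e}  = ᶜ of {d,f}
  {a,d,e,f}  = ᶜ of {b,c}
  {b,c,d,f}  = {b,c} ∪ {d,f}
  {a,c,d,e,f}  = ᶜ of {b}
  |family| = 12
Iteration 2 (6 new):
  {a,e}  = ᶜ of {b,c,d,f}
  {a,c,e}  = ᶜ of {b,d,f}
  {a,b,d,e}  = {a,d,e} ∪ {b}
  {a,b,c,d,e}  = {a,d,e} ∪ {b,c}
  {a,b,c,e,f}  = {b,c,f} ∪ {a,b,c,e}
  {a,b,d,e,f}  = {a,d,e} ∪ {b,d,f}
  |family| = 18
Iteration 3: 6 new —
  {c}  = ᶜ of {a,b,d,e,f}
  {d}  = ᶜ of {a,b,c,e,f}
  {f}  = ᶜ of {a,b,c,d,e}
  {c,f}  = ᶜ of {a,b,d,e}
  {a,b,e}  = {a,e} ∪ {b}
  {a,c,d,e}  = {a,d,e} ∪ {a,c,e}
  |family| = 24
Iteration 4. New:
  {b,d}  = {b} ∪ {d}
  {b,f}  = ᶜ of {a,c,d,e}
  {c,d}  = {c} ∪ {d}
  {a,e,f}  = {f} ∪ {a,e}
  {b,c,d}  = {b,c} ∪ {d}
  {c,d,f}  = ᶜ of {a,b,e}
  {a,b,e,f}  = {f} ∪ {a,b,e}
  {a,c,e,f}  = {a,c,e} ∪ {f}
  |family| = 32
Iteration 5: already closed under ᶜ and ∪.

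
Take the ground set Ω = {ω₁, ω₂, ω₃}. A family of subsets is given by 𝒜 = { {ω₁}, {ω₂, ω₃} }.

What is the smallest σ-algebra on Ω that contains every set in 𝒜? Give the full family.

Seed the family with 𝒜 together with ∅ and Ω: { {}, {ω₁}, {ω₂, ω₃}, Ω }.
Round 1: no new sets; the family is a σ-algebra.

Therefore σ(𝒜) = { {}, {ω₁}, {ω₂, ω₃}, Ω } (|σ(𝒜)| = 4).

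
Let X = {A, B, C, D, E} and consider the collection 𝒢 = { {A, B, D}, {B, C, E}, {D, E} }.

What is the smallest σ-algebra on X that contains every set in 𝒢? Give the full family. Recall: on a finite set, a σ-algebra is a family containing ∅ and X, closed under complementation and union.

Take S₀ = 𝒢 ∪ {∅, X} = { {}, {D, E}, {A, B, D}, {B, C, E}, X }.
Pass 1 adds 5:
  {A, D}  = complement {B, C, E}
  {C, E}  = complement {A, B, D}
  {A, B, C}  = complement {D, E}
  {A, B, D, E}  = {D, E} ∪ {A, B, D}
  {B, C, D, E}  = {D, E} ∪ {B, C, E}
  |family| = 10
Pass 2: +7 →
  {A}  = complement {B, C, D, E}
  {C}  = complement {A, B, D, E}
  {A, D, E}  = {D, E} ∪ {A, D}
  {C, D, E}  = {D, E} ∪ {C, E}
  {A, B, C, D}  = {A, B, C} ∪ {A, B, D}
  {A, B, C, E}  = {A, B, C} ∪ {B, C, E}
  {A, C, D, E}  = {A, D} ∪ {C, E}
  |family| = 17
Pass 3 (8 new):
  {B}  = complement {A, C, D, E}
  {D}  = complement {A, B, C, E}
  {E}  = complement {A, B, C, D}
  {A, B}  = complement {C, D, E}
  {A, C}  = {C} ∪ {A}
  {B, C}  = complement {A, D, E}
  {A, C, D}  = {C} ∪ {A, D}
  {A, C, E}  = {C, E} ∪ {A}
  |family| = 25
Pass 4 adds 7:
  {A, E}  = {E} ∪ {A}
  {B, D}  = complement {A, C, E}
  {B, E}  = complement {A, C, D}
  {C, D}  = {C} ∪ {D}
  {A, B, E}  = {A, B} ∪ {E}
  {B, C, D}  = {B, C} ∪ {D}
  {B, D, E}  = complement {A, C}
  |family| = 32
Pass 5 adds nothing — fixpoint reached.

Therefore σ(𝒢) = { {}, {A}, {B}, {C}, {D}, {E}, {A, B}, {A, C}, {A, D}, {A, E}, {B, C}, {B, D}, {B, E}, {C, D}, {C, E}, {D, E}, {A, B, C}, {A, B, D}, {A, B, E}, {A, C, D}, {A, C, E}, {A, D, E}, {B, C, D}, {B, C, E}, {B, D, E}, {C, D, E}, {A, B, C, D}, {A, B, C, E}, {A, B, D, E}, {A, C, D, E}, {B, C, D, E}, X } (|σ(𝒢)| = 32).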